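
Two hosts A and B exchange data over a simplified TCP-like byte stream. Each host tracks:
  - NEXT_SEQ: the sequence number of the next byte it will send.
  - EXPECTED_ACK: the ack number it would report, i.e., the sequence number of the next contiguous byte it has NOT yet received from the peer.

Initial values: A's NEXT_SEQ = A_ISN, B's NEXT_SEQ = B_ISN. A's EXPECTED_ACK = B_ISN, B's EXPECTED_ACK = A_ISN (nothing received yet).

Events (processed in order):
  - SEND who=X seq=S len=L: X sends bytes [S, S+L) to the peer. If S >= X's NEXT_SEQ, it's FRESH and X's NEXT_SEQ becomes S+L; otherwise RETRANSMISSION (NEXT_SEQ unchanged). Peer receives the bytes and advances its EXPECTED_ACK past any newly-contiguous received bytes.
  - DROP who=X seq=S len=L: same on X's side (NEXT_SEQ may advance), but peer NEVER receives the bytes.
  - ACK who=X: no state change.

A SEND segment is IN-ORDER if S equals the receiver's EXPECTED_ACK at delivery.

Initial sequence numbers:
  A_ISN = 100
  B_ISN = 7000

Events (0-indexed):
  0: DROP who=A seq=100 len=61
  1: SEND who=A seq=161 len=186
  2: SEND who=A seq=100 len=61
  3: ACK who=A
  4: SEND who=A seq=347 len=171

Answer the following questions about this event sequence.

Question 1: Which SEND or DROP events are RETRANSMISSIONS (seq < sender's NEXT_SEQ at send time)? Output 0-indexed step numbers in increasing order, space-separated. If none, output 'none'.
Answer: 2

Derivation:
Step 0: DROP seq=100 -> fresh
Step 1: SEND seq=161 -> fresh
Step 2: SEND seq=100 -> retransmit
Step 4: SEND seq=347 -> fresh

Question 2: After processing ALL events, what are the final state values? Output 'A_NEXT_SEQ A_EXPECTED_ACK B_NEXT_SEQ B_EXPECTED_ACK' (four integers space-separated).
Answer: 518 7000 7000 518

Derivation:
After event 0: A_seq=161 A_ack=7000 B_seq=7000 B_ack=100
After event 1: A_seq=347 A_ack=7000 B_seq=7000 B_ack=100
After event 2: A_seq=347 A_ack=7000 B_seq=7000 B_ack=347
After event 3: A_seq=347 A_ack=7000 B_seq=7000 B_ack=347
After event 4: A_seq=518 A_ack=7000 B_seq=7000 B_ack=518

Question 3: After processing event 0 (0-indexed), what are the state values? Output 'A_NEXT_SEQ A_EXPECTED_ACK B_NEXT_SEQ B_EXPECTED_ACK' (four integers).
After event 0: A_seq=161 A_ack=7000 B_seq=7000 B_ack=100

161 7000 7000 100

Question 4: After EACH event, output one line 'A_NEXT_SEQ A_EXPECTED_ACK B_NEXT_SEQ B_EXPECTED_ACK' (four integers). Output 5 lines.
161 7000 7000 100
347 7000 7000 100
347 7000 7000 347
347 7000 7000 347
518 7000 7000 518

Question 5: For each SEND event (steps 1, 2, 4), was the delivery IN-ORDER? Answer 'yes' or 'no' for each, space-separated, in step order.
Answer: no yes yes

Derivation:
Step 1: SEND seq=161 -> out-of-order
Step 2: SEND seq=100 -> in-order
Step 4: SEND seq=347 -> in-order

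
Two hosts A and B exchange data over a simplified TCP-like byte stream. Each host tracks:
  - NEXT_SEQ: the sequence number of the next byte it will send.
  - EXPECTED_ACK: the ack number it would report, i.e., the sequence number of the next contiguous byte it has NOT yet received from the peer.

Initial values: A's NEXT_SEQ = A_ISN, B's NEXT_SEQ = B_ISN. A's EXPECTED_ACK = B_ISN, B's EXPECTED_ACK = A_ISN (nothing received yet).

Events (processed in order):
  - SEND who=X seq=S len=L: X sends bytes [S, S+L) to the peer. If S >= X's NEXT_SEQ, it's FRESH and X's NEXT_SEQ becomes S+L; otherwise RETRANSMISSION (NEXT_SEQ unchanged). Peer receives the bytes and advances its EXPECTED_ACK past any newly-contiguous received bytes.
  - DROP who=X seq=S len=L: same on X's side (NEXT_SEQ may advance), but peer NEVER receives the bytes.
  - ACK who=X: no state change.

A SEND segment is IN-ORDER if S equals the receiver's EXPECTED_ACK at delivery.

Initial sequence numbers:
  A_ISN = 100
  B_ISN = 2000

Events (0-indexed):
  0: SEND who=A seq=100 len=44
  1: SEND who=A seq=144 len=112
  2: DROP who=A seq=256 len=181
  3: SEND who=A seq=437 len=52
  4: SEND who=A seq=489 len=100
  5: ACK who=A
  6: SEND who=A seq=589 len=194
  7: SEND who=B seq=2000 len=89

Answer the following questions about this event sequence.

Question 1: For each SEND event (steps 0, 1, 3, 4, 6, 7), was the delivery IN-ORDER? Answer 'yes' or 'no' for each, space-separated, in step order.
Answer: yes yes no no no yes

Derivation:
Step 0: SEND seq=100 -> in-order
Step 1: SEND seq=144 -> in-order
Step 3: SEND seq=437 -> out-of-order
Step 4: SEND seq=489 -> out-of-order
Step 6: SEND seq=589 -> out-of-order
Step 7: SEND seq=2000 -> in-order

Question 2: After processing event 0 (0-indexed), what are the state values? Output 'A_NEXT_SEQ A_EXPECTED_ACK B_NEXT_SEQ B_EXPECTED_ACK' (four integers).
After event 0: A_seq=144 A_ack=2000 B_seq=2000 B_ack=144

144 2000 2000 144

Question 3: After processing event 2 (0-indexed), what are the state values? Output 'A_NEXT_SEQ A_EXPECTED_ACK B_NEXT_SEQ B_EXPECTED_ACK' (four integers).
After event 0: A_seq=144 A_ack=2000 B_seq=2000 B_ack=144
After event 1: A_seq=256 A_ack=2000 B_seq=2000 B_ack=256
After event 2: A_seq=437 A_ack=2000 B_seq=2000 B_ack=256

437 2000 2000 256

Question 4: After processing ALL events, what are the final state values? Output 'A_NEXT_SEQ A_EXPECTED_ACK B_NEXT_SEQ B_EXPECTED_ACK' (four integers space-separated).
After event 0: A_seq=144 A_ack=2000 B_seq=2000 B_ack=144
After event 1: A_seq=256 A_ack=2000 B_seq=2000 B_ack=256
After event 2: A_seq=437 A_ack=2000 B_seq=2000 B_ack=256
After event 3: A_seq=489 A_ack=2000 B_seq=2000 B_ack=256
After event 4: A_seq=589 A_ack=2000 B_seq=2000 B_ack=256
After event 5: A_seq=589 A_ack=2000 B_seq=2000 B_ack=256
After event 6: A_seq=783 A_ack=2000 B_seq=2000 B_ack=256
After event 7: A_seq=783 A_ack=2089 B_seq=2089 B_ack=256

Answer: 783 2089 2089 256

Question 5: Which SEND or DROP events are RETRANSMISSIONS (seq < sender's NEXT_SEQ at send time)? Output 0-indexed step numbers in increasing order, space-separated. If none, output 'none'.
Step 0: SEND seq=100 -> fresh
Step 1: SEND seq=144 -> fresh
Step 2: DROP seq=256 -> fresh
Step 3: SEND seq=437 -> fresh
Step 4: SEND seq=489 -> fresh
Step 6: SEND seq=589 -> fresh
Step 7: SEND seq=2000 -> fresh

Answer: none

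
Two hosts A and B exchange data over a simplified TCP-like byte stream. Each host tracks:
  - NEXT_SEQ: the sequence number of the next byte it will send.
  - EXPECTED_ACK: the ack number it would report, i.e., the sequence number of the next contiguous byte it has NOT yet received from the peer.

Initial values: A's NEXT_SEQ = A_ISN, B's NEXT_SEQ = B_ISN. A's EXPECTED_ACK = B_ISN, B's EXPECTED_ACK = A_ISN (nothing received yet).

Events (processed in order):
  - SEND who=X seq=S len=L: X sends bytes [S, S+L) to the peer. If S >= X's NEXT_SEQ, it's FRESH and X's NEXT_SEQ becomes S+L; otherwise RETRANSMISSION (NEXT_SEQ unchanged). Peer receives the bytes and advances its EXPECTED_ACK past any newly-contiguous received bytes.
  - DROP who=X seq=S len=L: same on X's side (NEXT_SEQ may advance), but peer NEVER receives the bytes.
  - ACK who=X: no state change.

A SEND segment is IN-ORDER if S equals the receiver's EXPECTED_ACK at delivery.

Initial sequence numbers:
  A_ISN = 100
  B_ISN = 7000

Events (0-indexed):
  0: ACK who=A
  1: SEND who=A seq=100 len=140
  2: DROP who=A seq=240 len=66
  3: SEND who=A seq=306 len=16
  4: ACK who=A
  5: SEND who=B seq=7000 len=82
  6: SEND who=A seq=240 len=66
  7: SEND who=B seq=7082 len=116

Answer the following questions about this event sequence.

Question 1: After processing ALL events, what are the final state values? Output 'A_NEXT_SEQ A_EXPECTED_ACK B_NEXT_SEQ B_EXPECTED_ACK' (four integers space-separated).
After event 0: A_seq=100 A_ack=7000 B_seq=7000 B_ack=100
After event 1: A_seq=240 A_ack=7000 B_seq=7000 B_ack=240
After event 2: A_seq=306 A_ack=7000 B_seq=7000 B_ack=240
After event 3: A_seq=322 A_ack=7000 B_seq=7000 B_ack=240
After event 4: A_seq=322 A_ack=7000 B_seq=7000 B_ack=240
After event 5: A_seq=322 A_ack=7082 B_seq=7082 B_ack=240
After event 6: A_seq=322 A_ack=7082 B_seq=7082 B_ack=322
After event 7: A_seq=322 A_ack=7198 B_seq=7198 B_ack=322

Answer: 322 7198 7198 322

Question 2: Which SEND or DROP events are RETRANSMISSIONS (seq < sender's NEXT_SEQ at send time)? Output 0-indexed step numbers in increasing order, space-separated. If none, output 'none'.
Step 1: SEND seq=100 -> fresh
Step 2: DROP seq=240 -> fresh
Step 3: SEND seq=306 -> fresh
Step 5: SEND seq=7000 -> fresh
Step 6: SEND seq=240 -> retransmit
Step 7: SEND seq=7082 -> fresh

Answer: 6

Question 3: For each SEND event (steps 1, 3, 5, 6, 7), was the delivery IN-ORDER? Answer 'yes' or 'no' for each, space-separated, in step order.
Answer: yes no yes yes yes

Derivation:
Step 1: SEND seq=100 -> in-order
Step 3: SEND seq=306 -> out-of-order
Step 5: SEND seq=7000 -> in-order
Step 6: SEND seq=240 -> in-order
Step 7: SEND seq=7082 -> in-order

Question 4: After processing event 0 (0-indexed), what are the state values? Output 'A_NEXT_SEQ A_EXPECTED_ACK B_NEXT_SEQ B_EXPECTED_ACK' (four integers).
After event 0: A_seq=100 A_ack=7000 B_seq=7000 B_ack=100

100 7000 7000 100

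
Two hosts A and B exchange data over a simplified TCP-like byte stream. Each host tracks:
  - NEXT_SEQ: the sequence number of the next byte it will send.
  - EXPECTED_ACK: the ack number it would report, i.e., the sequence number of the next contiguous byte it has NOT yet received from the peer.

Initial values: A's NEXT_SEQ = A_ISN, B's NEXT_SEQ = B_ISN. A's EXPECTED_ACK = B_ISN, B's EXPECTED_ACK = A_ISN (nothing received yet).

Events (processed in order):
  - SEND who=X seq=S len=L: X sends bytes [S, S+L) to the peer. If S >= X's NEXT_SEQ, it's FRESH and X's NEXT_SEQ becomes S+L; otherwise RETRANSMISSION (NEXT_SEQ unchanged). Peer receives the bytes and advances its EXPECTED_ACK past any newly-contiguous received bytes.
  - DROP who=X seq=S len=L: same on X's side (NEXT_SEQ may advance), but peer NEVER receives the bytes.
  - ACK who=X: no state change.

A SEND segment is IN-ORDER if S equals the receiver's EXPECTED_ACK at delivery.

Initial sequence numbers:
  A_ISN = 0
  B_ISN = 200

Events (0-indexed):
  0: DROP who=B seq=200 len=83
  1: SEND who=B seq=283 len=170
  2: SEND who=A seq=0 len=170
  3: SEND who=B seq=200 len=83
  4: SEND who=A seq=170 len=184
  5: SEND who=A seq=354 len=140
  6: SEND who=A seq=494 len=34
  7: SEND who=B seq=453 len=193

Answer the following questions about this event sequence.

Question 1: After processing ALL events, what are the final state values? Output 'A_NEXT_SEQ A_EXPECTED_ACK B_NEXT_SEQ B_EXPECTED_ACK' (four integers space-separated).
Answer: 528 646 646 528

Derivation:
After event 0: A_seq=0 A_ack=200 B_seq=283 B_ack=0
After event 1: A_seq=0 A_ack=200 B_seq=453 B_ack=0
After event 2: A_seq=170 A_ack=200 B_seq=453 B_ack=170
After event 3: A_seq=170 A_ack=453 B_seq=453 B_ack=170
After event 4: A_seq=354 A_ack=453 B_seq=453 B_ack=354
After event 5: A_seq=494 A_ack=453 B_seq=453 B_ack=494
After event 6: A_seq=528 A_ack=453 B_seq=453 B_ack=528
After event 7: A_seq=528 A_ack=646 B_seq=646 B_ack=528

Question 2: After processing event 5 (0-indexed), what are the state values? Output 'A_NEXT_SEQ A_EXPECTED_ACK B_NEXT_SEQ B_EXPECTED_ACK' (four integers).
After event 0: A_seq=0 A_ack=200 B_seq=283 B_ack=0
After event 1: A_seq=0 A_ack=200 B_seq=453 B_ack=0
After event 2: A_seq=170 A_ack=200 B_seq=453 B_ack=170
After event 3: A_seq=170 A_ack=453 B_seq=453 B_ack=170
After event 4: A_seq=354 A_ack=453 B_seq=453 B_ack=354
After event 5: A_seq=494 A_ack=453 B_seq=453 B_ack=494

494 453 453 494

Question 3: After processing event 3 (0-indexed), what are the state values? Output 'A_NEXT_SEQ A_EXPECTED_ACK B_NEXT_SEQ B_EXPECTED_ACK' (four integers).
After event 0: A_seq=0 A_ack=200 B_seq=283 B_ack=0
After event 1: A_seq=0 A_ack=200 B_seq=453 B_ack=0
After event 2: A_seq=170 A_ack=200 B_seq=453 B_ack=170
After event 3: A_seq=170 A_ack=453 B_seq=453 B_ack=170

170 453 453 170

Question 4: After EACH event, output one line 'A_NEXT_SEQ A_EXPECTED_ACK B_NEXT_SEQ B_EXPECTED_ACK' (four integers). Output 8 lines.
0 200 283 0
0 200 453 0
170 200 453 170
170 453 453 170
354 453 453 354
494 453 453 494
528 453 453 528
528 646 646 528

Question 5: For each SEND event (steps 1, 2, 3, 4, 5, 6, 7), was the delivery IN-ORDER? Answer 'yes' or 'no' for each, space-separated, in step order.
Answer: no yes yes yes yes yes yes

Derivation:
Step 1: SEND seq=283 -> out-of-order
Step 2: SEND seq=0 -> in-order
Step 3: SEND seq=200 -> in-order
Step 4: SEND seq=170 -> in-order
Step 5: SEND seq=354 -> in-order
Step 6: SEND seq=494 -> in-order
Step 7: SEND seq=453 -> in-order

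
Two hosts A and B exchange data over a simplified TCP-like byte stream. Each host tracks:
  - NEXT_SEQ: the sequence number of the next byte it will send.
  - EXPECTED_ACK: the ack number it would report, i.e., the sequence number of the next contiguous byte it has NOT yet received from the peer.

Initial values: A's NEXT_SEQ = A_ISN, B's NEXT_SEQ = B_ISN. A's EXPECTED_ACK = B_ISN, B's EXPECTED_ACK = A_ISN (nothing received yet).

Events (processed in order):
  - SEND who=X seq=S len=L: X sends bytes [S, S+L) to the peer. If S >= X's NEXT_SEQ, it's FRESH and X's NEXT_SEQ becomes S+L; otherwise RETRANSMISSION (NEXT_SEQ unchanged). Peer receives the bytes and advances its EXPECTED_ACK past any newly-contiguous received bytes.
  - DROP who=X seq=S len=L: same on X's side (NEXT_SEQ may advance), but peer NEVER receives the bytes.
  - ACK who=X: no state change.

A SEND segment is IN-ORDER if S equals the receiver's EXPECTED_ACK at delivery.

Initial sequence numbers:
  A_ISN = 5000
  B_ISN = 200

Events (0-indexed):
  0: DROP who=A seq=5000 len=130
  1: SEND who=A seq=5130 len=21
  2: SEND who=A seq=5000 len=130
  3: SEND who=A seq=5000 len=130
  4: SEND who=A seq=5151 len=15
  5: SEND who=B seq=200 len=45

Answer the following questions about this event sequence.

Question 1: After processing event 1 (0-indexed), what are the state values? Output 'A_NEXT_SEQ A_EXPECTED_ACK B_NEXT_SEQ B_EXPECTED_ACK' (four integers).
After event 0: A_seq=5130 A_ack=200 B_seq=200 B_ack=5000
After event 1: A_seq=5151 A_ack=200 B_seq=200 B_ack=5000

5151 200 200 5000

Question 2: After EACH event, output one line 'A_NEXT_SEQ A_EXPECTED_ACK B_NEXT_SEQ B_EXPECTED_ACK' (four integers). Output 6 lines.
5130 200 200 5000
5151 200 200 5000
5151 200 200 5151
5151 200 200 5151
5166 200 200 5166
5166 245 245 5166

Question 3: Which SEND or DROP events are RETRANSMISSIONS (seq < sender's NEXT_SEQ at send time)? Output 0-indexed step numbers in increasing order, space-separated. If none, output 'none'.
Step 0: DROP seq=5000 -> fresh
Step 1: SEND seq=5130 -> fresh
Step 2: SEND seq=5000 -> retransmit
Step 3: SEND seq=5000 -> retransmit
Step 4: SEND seq=5151 -> fresh
Step 5: SEND seq=200 -> fresh

Answer: 2 3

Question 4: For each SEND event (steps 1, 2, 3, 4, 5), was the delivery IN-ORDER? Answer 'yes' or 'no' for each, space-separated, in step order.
Answer: no yes no yes yes

Derivation:
Step 1: SEND seq=5130 -> out-of-order
Step 2: SEND seq=5000 -> in-order
Step 3: SEND seq=5000 -> out-of-order
Step 4: SEND seq=5151 -> in-order
Step 5: SEND seq=200 -> in-order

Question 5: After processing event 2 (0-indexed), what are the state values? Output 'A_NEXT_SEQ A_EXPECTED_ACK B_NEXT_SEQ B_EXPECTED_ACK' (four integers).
After event 0: A_seq=5130 A_ack=200 B_seq=200 B_ack=5000
After event 1: A_seq=5151 A_ack=200 B_seq=200 B_ack=5000
After event 2: A_seq=5151 A_ack=200 B_seq=200 B_ack=5151

5151 200 200 5151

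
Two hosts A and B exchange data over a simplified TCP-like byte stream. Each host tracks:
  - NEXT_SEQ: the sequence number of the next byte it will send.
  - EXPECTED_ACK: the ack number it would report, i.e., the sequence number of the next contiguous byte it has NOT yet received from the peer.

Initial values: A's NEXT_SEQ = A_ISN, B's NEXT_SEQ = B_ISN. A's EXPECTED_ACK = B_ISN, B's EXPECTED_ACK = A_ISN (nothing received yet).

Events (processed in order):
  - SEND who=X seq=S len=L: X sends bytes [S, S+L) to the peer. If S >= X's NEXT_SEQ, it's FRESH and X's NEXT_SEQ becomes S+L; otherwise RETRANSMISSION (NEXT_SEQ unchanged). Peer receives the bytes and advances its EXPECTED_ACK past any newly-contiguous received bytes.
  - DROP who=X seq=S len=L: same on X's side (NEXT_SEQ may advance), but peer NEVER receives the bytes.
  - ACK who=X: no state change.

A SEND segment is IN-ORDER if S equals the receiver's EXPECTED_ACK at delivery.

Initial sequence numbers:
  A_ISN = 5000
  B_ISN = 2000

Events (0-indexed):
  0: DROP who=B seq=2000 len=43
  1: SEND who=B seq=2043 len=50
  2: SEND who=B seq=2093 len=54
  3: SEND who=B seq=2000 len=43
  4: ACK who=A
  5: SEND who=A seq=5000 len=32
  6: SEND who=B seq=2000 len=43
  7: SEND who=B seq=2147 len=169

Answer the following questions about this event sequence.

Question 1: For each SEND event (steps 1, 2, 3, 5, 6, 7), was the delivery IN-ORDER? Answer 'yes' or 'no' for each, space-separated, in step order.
Answer: no no yes yes no yes

Derivation:
Step 1: SEND seq=2043 -> out-of-order
Step 2: SEND seq=2093 -> out-of-order
Step 3: SEND seq=2000 -> in-order
Step 5: SEND seq=5000 -> in-order
Step 6: SEND seq=2000 -> out-of-order
Step 7: SEND seq=2147 -> in-order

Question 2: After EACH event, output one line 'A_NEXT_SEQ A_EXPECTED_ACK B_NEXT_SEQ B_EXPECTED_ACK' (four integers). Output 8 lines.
5000 2000 2043 5000
5000 2000 2093 5000
5000 2000 2147 5000
5000 2147 2147 5000
5000 2147 2147 5000
5032 2147 2147 5032
5032 2147 2147 5032
5032 2316 2316 5032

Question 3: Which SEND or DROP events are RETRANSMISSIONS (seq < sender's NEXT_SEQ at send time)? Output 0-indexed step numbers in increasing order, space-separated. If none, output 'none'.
Step 0: DROP seq=2000 -> fresh
Step 1: SEND seq=2043 -> fresh
Step 2: SEND seq=2093 -> fresh
Step 3: SEND seq=2000 -> retransmit
Step 5: SEND seq=5000 -> fresh
Step 6: SEND seq=2000 -> retransmit
Step 7: SEND seq=2147 -> fresh

Answer: 3 6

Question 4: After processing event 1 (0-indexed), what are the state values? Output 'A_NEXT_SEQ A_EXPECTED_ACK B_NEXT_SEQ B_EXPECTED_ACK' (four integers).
After event 0: A_seq=5000 A_ack=2000 B_seq=2043 B_ack=5000
After event 1: A_seq=5000 A_ack=2000 B_seq=2093 B_ack=5000

5000 2000 2093 5000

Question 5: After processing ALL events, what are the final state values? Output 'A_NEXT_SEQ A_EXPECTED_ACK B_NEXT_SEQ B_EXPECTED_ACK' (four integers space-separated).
After event 0: A_seq=5000 A_ack=2000 B_seq=2043 B_ack=5000
After event 1: A_seq=5000 A_ack=2000 B_seq=2093 B_ack=5000
After event 2: A_seq=5000 A_ack=2000 B_seq=2147 B_ack=5000
After event 3: A_seq=5000 A_ack=2147 B_seq=2147 B_ack=5000
After event 4: A_seq=5000 A_ack=2147 B_seq=2147 B_ack=5000
After event 5: A_seq=5032 A_ack=2147 B_seq=2147 B_ack=5032
After event 6: A_seq=5032 A_ack=2147 B_seq=2147 B_ack=5032
After event 7: A_seq=5032 A_ack=2316 B_seq=2316 B_ack=5032

Answer: 5032 2316 2316 5032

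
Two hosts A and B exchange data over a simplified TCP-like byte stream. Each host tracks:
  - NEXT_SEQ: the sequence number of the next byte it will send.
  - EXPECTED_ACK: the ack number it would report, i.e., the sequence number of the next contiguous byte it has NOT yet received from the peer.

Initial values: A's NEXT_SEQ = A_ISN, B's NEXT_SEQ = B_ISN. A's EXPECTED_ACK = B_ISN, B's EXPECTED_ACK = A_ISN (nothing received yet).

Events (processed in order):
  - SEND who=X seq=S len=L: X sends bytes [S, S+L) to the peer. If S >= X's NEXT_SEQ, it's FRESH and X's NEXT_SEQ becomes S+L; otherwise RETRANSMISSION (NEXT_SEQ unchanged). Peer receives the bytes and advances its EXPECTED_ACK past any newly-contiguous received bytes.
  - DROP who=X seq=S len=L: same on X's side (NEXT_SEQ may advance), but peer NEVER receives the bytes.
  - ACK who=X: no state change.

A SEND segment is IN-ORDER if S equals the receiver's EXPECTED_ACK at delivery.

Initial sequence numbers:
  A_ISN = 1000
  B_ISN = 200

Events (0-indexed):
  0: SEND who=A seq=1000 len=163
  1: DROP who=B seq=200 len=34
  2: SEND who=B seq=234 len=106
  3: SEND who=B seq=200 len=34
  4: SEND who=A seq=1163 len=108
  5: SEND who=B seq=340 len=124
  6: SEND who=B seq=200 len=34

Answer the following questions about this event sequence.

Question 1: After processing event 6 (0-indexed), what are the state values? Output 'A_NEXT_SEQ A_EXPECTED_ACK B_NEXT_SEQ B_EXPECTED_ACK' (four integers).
After event 0: A_seq=1163 A_ack=200 B_seq=200 B_ack=1163
After event 1: A_seq=1163 A_ack=200 B_seq=234 B_ack=1163
After event 2: A_seq=1163 A_ack=200 B_seq=340 B_ack=1163
After event 3: A_seq=1163 A_ack=340 B_seq=340 B_ack=1163
After event 4: A_seq=1271 A_ack=340 B_seq=340 B_ack=1271
After event 5: A_seq=1271 A_ack=464 B_seq=464 B_ack=1271
After event 6: A_seq=1271 A_ack=464 B_seq=464 B_ack=1271

1271 464 464 1271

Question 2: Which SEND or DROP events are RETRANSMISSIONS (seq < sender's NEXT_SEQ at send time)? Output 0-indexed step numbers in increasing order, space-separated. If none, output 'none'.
Answer: 3 6

Derivation:
Step 0: SEND seq=1000 -> fresh
Step 1: DROP seq=200 -> fresh
Step 2: SEND seq=234 -> fresh
Step 3: SEND seq=200 -> retransmit
Step 4: SEND seq=1163 -> fresh
Step 5: SEND seq=340 -> fresh
Step 6: SEND seq=200 -> retransmit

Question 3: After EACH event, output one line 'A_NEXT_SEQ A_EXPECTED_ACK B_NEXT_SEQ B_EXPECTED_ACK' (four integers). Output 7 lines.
1163 200 200 1163
1163 200 234 1163
1163 200 340 1163
1163 340 340 1163
1271 340 340 1271
1271 464 464 1271
1271 464 464 1271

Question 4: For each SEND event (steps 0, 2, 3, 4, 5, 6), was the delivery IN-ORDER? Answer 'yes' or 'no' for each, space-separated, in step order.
Step 0: SEND seq=1000 -> in-order
Step 2: SEND seq=234 -> out-of-order
Step 3: SEND seq=200 -> in-order
Step 4: SEND seq=1163 -> in-order
Step 5: SEND seq=340 -> in-order
Step 6: SEND seq=200 -> out-of-order

Answer: yes no yes yes yes no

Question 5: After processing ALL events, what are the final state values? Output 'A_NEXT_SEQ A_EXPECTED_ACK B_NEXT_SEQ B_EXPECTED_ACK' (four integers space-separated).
After event 0: A_seq=1163 A_ack=200 B_seq=200 B_ack=1163
After event 1: A_seq=1163 A_ack=200 B_seq=234 B_ack=1163
After event 2: A_seq=1163 A_ack=200 B_seq=340 B_ack=1163
After event 3: A_seq=1163 A_ack=340 B_seq=340 B_ack=1163
After event 4: A_seq=1271 A_ack=340 B_seq=340 B_ack=1271
After event 5: A_seq=1271 A_ack=464 B_seq=464 B_ack=1271
After event 6: A_seq=1271 A_ack=464 B_seq=464 B_ack=1271

Answer: 1271 464 464 1271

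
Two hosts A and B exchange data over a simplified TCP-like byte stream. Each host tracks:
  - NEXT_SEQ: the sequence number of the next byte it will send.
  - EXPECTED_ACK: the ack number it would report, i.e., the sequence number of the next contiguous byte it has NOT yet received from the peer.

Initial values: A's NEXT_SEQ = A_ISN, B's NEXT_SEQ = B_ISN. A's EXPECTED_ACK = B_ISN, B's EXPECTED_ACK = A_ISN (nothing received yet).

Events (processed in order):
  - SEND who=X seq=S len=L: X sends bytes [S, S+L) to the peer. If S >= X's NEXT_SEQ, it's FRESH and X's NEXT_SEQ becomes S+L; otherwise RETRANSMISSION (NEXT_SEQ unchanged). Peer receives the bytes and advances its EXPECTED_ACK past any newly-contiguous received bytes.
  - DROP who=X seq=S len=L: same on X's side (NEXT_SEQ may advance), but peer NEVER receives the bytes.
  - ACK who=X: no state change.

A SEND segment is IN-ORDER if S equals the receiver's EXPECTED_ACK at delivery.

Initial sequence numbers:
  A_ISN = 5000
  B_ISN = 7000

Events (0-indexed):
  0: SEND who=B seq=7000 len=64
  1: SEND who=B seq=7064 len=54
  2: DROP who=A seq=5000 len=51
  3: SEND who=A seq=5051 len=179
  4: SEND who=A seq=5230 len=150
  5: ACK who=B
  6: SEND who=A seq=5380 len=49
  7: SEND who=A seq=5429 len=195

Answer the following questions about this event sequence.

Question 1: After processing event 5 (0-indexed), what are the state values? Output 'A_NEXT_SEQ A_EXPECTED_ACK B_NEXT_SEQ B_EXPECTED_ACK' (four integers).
After event 0: A_seq=5000 A_ack=7064 B_seq=7064 B_ack=5000
After event 1: A_seq=5000 A_ack=7118 B_seq=7118 B_ack=5000
After event 2: A_seq=5051 A_ack=7118 B_seq=7118 B_ack=5000
After event 3: A_seq=5230 A_ack=7118 B_seq=7118 B_ack=5000
After event 4: A_seq=5380 A_ack=7118 B_seq=7118 B_ack=5000
After event 5: A_seq=5380 A_ack=7118 B_seq=7118 B_ack=5000

5380 7118 7118 5000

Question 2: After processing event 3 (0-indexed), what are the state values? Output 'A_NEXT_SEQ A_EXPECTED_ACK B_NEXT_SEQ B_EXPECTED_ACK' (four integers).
After event 0: A_seq=5000 A_ack=7064 B_seq=7064 B_ack=5000
After event 1: A_seq=5000 A_ack=7118 B_seq=7118 B_ack=5000
After event 2: A_seq=5051 A_ack=7118 B_seq=7118 B_ack=5000
After event 3: A_seq=5230 A_ack=7118 B_seq=7118 B_ack=5000

5230 7118 7118 5000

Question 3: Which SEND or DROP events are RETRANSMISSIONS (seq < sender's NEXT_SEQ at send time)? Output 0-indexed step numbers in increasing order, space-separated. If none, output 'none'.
Step 0: SEND seq=7000 -> fresh
Step 1: SEND seq=7064 -> fresh
Step 2: DROP seq=5000 -> fresh
Step 3: SEND seq=5051 -> fresh
Step 4: SEND seq=5230 -> fresh
Step 6: SEND seq=5380 -> fresh
Step 7: SEND seq=5429 -> fresh

Answer: none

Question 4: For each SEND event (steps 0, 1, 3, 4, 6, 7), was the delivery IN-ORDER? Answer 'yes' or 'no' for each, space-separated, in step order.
Step 0: SEND seq=7000 -> in-order
Step 1: SEND seq=7064 -> in-order
Step 3: SEND seq=5051 -> out-of-order
Step 4: SEND seq=5230 -> out-of-order
Step 6: SEND seq=5380 -> out-of-order
Step 7: SEND seq=5429 -> out-of-order

Answer: yes yes no no no no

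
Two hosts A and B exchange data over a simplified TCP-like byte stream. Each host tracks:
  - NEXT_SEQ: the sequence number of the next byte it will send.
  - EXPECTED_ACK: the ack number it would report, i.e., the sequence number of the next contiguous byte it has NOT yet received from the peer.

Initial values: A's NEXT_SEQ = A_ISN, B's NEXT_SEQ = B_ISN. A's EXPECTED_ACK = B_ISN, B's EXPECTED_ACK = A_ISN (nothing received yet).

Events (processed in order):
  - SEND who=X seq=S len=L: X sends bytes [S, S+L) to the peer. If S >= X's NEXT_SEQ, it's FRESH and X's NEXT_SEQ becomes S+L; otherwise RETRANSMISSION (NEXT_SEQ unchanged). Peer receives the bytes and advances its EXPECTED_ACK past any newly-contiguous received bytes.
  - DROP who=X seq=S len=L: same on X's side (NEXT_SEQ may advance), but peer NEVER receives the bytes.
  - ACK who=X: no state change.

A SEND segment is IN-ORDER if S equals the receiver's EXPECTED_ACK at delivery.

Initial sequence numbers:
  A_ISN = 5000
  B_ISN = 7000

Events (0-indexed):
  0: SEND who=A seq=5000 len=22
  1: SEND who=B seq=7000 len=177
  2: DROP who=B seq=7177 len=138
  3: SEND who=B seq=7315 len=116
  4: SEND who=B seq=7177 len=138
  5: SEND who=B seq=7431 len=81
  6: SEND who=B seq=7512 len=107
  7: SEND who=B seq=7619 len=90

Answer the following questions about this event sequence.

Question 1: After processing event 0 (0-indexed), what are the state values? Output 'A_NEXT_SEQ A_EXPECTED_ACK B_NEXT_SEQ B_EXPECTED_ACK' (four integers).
After event 0: A_seq=5022 A_ack=7000 B_seq=7000 B_ack=5022

5022 7000 7000 5022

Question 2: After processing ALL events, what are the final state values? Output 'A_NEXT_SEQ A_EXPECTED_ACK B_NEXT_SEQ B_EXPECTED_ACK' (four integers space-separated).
After event 0: A_seq=5022 A_ack=7000 B_seq=7000 B_ack=5022
After event 1: A_seq=5022 A_ack=7177 B_seq=7177 B_ack=5022
After event 2: A_seq=5022 A_ack=7177 B_seq=7315 B_ack=5022
After event 3: A_seq=5022 A_ack=7177 B_seq=7431 B_ack=5022
After event 4: A_seq=5022 A_ack=7431 B_seq=7431 B_ack=5022
After event 5: A_seq=5022 A_ack=7512 B_seq=7512 B_ack=5022
After event 6: A_seq=5022 A_ack=7619 B_seq=7619 B_ack=5022
After event 7: A_seq=5022 A_ack=7709 B_seq=7709 B_ack=5022

Answer: 5022 7709 7709 5022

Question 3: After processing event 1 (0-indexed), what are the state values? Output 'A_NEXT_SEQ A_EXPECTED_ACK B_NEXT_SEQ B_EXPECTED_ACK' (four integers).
After event 0: A_seq=5022 A_ack=7000 B_seq=7000 B_ack=5022
After event 1: A_seq=5022 A_ack=7177 B_seq=7177 B_ack=5022

5022 7177 7177 5022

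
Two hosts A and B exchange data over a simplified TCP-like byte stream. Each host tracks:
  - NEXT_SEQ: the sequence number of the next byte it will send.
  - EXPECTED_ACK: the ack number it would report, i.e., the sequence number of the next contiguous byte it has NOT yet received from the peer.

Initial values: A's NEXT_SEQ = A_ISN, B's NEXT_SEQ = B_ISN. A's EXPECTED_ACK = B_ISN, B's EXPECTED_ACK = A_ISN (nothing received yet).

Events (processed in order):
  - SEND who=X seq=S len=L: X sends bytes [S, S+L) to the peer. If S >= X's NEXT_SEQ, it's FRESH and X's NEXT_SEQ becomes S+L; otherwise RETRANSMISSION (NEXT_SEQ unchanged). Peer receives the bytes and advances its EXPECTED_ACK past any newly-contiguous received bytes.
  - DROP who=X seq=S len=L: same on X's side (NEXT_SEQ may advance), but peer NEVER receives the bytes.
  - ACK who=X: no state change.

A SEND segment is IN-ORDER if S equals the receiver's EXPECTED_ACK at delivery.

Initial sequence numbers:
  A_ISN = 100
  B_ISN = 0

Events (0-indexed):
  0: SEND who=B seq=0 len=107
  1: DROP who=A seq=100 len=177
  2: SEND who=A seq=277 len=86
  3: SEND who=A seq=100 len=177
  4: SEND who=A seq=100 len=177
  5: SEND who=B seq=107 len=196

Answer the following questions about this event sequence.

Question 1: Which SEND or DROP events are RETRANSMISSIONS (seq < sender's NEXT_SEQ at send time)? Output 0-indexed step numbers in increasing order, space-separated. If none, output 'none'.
Answer: 3 4

Derivation:
Step 0: SEND seq=0 -> fresh
Step 1: DROP seq=100 -> fresh
Step 2: SEND seq=277 -> fresh
Step 3: SEND seq=100 -> retransmit
Step 4: SEND seq=100 -> retransmit
Step 5: SEND seq=107 -> fresh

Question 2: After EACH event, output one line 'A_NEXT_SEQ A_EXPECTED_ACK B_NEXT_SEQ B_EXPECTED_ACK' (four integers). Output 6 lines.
100 107 107 100
277 107 107 100
363 107 107 100
363 107 107 363
363 107 107 363
363 303 303 363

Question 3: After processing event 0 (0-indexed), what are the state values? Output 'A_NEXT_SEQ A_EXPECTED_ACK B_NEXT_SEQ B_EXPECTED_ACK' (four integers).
After event 0: A_seq=100 A_ack=107 B_seq=107 B_ack=100

100 107 107 100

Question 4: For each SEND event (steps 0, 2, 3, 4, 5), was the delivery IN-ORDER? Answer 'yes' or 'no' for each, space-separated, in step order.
Step 0: SEND seq=0 -> in-order
Step 2: SEND seq=277 -> out-of-order
Step 3: SEND seq=100 -> in-order
Step 4: SEND seq=100 -> out-of-order
Step 5: SEND seq=107 -> in-order

Answer: yes no yes no yes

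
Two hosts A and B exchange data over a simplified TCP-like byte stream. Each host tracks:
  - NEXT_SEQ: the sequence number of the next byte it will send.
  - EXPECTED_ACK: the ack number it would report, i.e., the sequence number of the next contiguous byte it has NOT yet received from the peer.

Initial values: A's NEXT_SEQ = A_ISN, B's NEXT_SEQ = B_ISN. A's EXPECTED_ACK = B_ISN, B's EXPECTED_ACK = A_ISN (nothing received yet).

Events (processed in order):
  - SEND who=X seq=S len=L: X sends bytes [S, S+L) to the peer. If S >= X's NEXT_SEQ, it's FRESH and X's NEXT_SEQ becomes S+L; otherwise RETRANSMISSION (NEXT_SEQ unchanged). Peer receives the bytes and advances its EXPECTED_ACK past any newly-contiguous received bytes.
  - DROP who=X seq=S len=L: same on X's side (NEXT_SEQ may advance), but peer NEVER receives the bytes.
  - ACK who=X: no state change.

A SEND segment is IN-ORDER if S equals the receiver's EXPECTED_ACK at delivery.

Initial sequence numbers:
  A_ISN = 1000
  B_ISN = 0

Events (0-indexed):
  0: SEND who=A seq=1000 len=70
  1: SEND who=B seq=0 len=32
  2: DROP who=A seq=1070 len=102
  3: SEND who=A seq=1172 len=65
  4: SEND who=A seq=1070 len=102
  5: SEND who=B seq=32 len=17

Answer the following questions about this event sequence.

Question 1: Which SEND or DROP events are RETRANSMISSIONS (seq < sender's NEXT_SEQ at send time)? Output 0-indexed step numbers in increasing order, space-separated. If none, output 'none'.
Answer: 4

Derivation:
Step 0: SEND seq=1000 -> fresh
Step 1: SEND seq=0 -> fresh
Step 2: DROP seq=1070 -> fresh
Step 3: SEND seq=1172 -> fresh
Step 4: SEND seq=1070 -> retransmit
Step 5: SEND seq=32 -> fresh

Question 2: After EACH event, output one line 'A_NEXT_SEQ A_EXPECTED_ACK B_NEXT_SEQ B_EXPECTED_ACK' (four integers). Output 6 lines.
1070 0 0 1070
1070 32 32 1070
1172 32 32 1070
1237 32 32 1070
1237 32 32 1237
1237 49 49 1237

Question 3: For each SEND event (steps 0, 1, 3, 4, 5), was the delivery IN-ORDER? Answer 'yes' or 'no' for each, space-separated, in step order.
Step 0: SEND seq=1000 -> in-order
Step 1: SEND seq=0 -> in-order
Step 3: SEND seq=1172 -> out-of-order
Step 4: SEND seq=1070 -> in-order
Step 5: SEND seq=32 -> in-order

Answer: yes yes no yes yes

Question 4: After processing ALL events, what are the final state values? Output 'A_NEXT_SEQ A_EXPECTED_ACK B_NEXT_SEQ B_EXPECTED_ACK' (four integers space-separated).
After event 0: A_seq=1070 A_ack=0 B_seq=0 B_ack=1070
After event 1: A_seq=1070 A_ack=32 B_seq=32 B_ack=1070
After event 2: A_seq=1172 A_ack=32 B_seq=32 B_ack=1070
After event 3: A_seq=1237 A_ack=32 B_seq=32 B_ack=1070
After event 4: A_seq=1237 A_ack=32 B_seq=32 B_ack=1237
After event 5: A_seq=1237 A_ack=49 B_seq=49 B_ack=1237

Answer: 1237 49 49 1237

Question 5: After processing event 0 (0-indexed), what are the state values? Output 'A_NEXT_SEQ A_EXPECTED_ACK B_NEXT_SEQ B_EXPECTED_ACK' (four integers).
After event 0: A_seq=1070 A_ack=0 B_seq=0 B_ack=1070

1070 0 0 1070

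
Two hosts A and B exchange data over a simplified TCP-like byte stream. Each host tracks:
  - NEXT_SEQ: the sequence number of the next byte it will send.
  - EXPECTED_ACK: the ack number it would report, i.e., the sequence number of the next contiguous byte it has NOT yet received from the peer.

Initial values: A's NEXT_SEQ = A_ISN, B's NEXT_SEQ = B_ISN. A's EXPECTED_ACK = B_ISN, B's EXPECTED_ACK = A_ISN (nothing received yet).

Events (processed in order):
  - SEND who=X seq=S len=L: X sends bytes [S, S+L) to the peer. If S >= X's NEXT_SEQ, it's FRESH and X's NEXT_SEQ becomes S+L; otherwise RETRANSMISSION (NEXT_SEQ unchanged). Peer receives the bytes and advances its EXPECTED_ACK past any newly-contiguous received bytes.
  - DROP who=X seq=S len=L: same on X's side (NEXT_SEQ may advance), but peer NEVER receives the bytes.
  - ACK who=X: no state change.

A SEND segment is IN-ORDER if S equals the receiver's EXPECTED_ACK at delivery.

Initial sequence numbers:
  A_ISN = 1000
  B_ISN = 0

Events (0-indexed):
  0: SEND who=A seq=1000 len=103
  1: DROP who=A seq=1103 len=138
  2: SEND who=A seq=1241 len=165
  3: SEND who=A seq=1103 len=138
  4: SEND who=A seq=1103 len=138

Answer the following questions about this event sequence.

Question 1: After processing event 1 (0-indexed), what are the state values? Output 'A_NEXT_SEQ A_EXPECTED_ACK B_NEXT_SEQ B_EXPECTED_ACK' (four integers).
After event 0: A_seq=1103 A_ack=0 B_seq=0 B_ack=1103
After event 1: A_seq=1241 A_ack=0 B_seq=0 B_ack=1103

1241 0 0 1103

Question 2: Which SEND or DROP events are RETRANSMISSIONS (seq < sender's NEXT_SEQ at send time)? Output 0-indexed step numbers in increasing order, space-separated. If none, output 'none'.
Answer: 3 4

Derivation:
Step 0: SEND seq=1000 -> fresh
Step 1: DROP seq=1103 -> fresh
Step 2: SEND seq=1241 -> fresh
Step 3: SEND seq=1103 -> retransmit
Step 4: SEND seq=1103 -> retransmit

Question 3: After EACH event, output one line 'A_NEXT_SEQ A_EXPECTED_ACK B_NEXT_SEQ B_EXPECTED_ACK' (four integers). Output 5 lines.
1103 0 0 1103
1241 0 0 1103
1406 0 0 1103
1406 0 0 1406
1406 0 0 1406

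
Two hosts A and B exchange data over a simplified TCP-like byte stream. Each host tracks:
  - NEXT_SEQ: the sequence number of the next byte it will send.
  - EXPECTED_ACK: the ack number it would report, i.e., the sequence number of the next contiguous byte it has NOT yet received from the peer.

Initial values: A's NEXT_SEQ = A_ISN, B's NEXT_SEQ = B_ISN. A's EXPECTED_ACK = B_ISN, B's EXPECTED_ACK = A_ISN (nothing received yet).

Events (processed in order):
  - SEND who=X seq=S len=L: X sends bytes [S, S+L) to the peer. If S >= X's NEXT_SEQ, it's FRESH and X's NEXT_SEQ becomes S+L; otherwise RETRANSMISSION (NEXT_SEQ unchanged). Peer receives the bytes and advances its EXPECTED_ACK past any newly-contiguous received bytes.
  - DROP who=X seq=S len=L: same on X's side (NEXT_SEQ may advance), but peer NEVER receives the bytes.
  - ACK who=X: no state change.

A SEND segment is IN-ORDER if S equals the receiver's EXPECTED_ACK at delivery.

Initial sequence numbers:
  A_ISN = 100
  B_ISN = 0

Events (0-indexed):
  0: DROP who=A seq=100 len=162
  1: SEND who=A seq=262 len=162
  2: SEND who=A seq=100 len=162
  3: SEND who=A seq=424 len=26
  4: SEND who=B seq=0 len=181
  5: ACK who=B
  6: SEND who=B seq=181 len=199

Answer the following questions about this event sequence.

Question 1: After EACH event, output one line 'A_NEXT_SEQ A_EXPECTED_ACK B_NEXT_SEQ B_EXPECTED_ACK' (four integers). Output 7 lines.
262 0 0 100
424 0 0 100
424 0 0 424
450 0 0 450
450 181 181 450
450 181 181 450
450 380 380 450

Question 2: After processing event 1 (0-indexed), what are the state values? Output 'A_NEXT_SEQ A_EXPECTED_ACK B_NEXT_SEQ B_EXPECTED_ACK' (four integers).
After event 0: A_seq=262 A_ack=0 B_seq=0 B_ack=100
After event 1: A_seq=424 A_ack=0 B_seq=0 B_ack=100

424 0 0 100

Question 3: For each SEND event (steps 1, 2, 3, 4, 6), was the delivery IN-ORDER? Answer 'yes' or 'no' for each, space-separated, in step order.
Step 1: SEND seq=262 -> out-of-order
Step 2: SEND seq=100 -> in-order
Step 3: SEND seq=424 -> in-order
Step 4: SEND seq=0 -> in-order
Step 6: SEND seq=181 -> in-order

Answer: no yes yes yes yes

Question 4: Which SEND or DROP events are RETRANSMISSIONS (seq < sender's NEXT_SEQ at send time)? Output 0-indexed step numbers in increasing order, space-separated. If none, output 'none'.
Step 0: DROP seq=100 -> fresh
Step 1: SEND seq=262 -> fresh
Step 2: SEND seq=100 -> retransmit
Step 3: SEND seq=424 -> fresh
Step 4: SEND seq=0 -> fresh
Step 6: SEND seq=181 -> fresh

Answer: 2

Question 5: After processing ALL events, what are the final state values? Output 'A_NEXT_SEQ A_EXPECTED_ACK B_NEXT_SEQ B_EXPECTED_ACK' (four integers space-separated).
After event 0: A_seq=262 A_ack=0 B_seq=0 B_ack=100
After event 1: A_seq=424 A_ack=0 B_seq=0 B_ack=100
After event 2: A_seq=424 A_ack=0 B_seq=0 B_ack=424
After event 3: A_seq=450 A_ack=0 B_seq=0 B_ack=450
After event 4: A_seq=450 A_ack=181 B_seq=181 B_ack=450
After event 5: A_seq=450 A_ack=181 B_seq=181 B_ack=450
After event 6: A_seq=450 A_ack=380 B_seq=380 B_ack=450

Answer: 450 380 380 450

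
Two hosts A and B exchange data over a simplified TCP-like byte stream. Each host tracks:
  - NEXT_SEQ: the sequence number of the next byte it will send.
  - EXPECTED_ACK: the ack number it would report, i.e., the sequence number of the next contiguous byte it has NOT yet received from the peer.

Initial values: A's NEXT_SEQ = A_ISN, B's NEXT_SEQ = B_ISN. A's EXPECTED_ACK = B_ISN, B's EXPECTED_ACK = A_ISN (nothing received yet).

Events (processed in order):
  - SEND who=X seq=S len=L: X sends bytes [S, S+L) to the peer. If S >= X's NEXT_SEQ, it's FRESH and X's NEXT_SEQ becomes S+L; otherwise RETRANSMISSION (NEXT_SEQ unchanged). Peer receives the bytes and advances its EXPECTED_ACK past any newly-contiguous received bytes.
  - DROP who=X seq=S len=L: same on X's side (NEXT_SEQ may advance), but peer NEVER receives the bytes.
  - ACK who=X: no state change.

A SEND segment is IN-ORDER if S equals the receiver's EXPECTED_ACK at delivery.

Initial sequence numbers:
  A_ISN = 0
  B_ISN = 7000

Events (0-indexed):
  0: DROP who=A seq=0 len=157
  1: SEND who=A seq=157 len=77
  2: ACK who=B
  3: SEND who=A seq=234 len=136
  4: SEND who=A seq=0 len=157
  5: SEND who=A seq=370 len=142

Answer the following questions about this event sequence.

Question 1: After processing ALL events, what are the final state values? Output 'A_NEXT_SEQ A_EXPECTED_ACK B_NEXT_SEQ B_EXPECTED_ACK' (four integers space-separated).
Answer: 512 7000 7000 512

Derivation:
After event 0: A_seq=157 A_ack=7000 B_seq=7000 B_ack=0
After event 1: A_seq=234 A_ack=7000 B_seq=7000 B_ack=0
After event 2: A_seq=234 A_ack=7000 B_seq=7000 B_ack=0
After event 3: A_seq=370 A_ack=7000 B_seq=7000 B_ack=0
After event 4: A_seq=370 A_ack=7000 B_seq=7000 B_ack=370
After event 5: A_seq=512 A_ack=7000 B_seq=7000 B_ack=512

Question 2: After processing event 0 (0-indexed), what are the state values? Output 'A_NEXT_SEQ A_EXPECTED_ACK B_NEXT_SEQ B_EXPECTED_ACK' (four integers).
After event 0: A_seq=157 A_ack=7000 B_seq=7000 B_ack=0

157 7000 7000 0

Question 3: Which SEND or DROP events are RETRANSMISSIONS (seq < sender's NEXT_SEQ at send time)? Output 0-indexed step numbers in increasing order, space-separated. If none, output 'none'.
Step 0: DROP seq=0 -> fresh
Step 1: SEND seq=157 -> fresh
Step 3: SEND seq=234 -> fresh
Step 4: SEND seq=0 -> retransmit
Step 5: SEND seq=370 -> fresh

Answer: 4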